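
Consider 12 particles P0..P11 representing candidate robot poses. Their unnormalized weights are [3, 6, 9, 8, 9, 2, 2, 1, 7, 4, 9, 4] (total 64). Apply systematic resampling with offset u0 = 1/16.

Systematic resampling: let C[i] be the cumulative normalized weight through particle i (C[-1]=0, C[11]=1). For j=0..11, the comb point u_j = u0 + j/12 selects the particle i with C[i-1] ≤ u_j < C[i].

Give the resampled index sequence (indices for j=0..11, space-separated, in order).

1 2 2 3 3 4 5 8 8 10 10 11

C = [3/64, 9/64, 9/32, 13/32, 35/64, 37/64, 39/64, 5/8, 47/64, 51/64, 15/16, 1]
j=0: u_0=1/16 ∈ [3/64, 9/64) → index 1
j=1: u_1=7/48 ∈ [9/64, 9/32) → index 2
j=2: u_2=11/48 ∈ [9/64, 9/32) → index 2
j=3: u_3=5/16 ∈ [9/32, 13/32) → index 3
j=4: u_4=19/48 ∈ [9/32, 13/32) → index 3
j=5: u_5=23/48 ∈ [13/32, 35/64) → index 4
j=6: u_6=9/16 ∈ [35/64, 37/64) → index 5
j=7: u_7=31/48 ∈ [5/8, 47/64) → index 8
j=8: u_8=35/48 ∈ [5/8, 47/64) → index 8
j=9: u_9=13/16 ∈ [51/64, 15/16) → index 10
j=10: u_10=43/48 ∈ [51/64, 15/16) → index 10
j=11: u_11=47/48 ∈ [15/16, 1) → index 11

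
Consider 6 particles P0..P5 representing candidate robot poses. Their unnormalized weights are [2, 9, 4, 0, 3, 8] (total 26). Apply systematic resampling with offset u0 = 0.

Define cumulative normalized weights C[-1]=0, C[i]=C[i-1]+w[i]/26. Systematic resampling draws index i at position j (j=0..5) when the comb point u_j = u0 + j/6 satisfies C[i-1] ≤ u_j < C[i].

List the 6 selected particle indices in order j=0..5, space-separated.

0 1 1 2 4 5

C = [1/13, 11/26, 15/26, 15/26, 9/13, 1]
j=0: u_0=0 ∈ [0, 1/13) → index 0
j=1: u_1=1/6 ∈ [1/13, 11/26) → index 1
j=2: u_2=1/3 ∈ [1/13, 11/26) → index 1
j=3: u_3=1/2 ∈ [11/26, 15/26) → index 2
j=4: u_4=2/3 ∈ [15/26, 9/13) → index 4
j=5: u_5=5/6 ∈ [9/13, 1) → index 5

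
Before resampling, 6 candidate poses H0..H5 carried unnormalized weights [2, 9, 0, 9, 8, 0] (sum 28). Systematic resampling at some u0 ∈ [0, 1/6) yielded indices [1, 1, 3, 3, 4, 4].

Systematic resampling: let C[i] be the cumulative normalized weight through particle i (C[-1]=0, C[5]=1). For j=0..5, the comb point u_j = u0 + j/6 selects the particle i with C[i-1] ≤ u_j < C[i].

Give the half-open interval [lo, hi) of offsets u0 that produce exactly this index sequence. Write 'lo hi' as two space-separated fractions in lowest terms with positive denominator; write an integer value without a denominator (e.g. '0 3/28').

1/14 1/6

C = [1/14, 11/28, 11/28, 5/7, 1, 1]
j=0 picked index 1: u0 ∈ [1/14, 11/28)
j=1 picked index 1: u0 ∈ [-2/21, 19/84)
j=2 picked index 3: u0 ∈ [5/84, 8/21)
j=3 picked index 3: u0 ∈ [-3/28, 3/14)
j=4 picked index 4: u0 ∈ [1/21, 1/3)
j=5 picked index 4: u0 ∈ [-5/42, 1/6)
intersection: [1/14, 1/6)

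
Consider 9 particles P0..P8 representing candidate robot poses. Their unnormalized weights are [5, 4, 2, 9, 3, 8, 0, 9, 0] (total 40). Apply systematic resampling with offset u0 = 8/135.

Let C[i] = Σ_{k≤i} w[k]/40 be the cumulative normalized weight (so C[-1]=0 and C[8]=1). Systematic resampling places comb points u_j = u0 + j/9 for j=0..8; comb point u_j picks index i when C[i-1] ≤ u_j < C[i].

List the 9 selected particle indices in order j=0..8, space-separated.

C = [1/8, 9/40, 11/40, 1/2, 23/40, 31/40, 31/40, 1, 1]
j=0: u_0=8/135 ∈ [0, 1/8) → index 0
j=1: u_1=23/135 ∈ [1/8, 9/40) → index 1
j=2: u_2=38/135 ∈ [11/40, 1/2) → index 3
j=3: u_3=53/135 ∈ [11/40, 1/2) → index 3
j=4: u_4=68/135 ∈ [1/2, 23/40) → index 4
j=5: u_5=83/135 ∈ [23/40, 31/40) → index 5
j=6: u_6=98/135 ∈ [23/40, 31/40) → index 5
j=7: u_7=113/135 ∈ [31/40, 1) → index 7
j=8: u_8=128/135 ∈ [31/40, 1) → index 7

0 1 3 3 4 5 5 7 7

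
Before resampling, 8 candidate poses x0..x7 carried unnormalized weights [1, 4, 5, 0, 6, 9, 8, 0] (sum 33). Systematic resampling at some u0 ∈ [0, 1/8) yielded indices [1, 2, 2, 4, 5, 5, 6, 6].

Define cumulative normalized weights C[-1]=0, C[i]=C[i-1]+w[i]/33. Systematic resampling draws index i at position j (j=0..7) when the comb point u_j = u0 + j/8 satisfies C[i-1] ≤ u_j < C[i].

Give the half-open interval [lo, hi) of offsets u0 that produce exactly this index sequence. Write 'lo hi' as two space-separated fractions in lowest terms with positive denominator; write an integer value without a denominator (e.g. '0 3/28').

C = [1/33, 5/33, 10/33, 10/33, 16/33, 25/33, 1, 1]
j=0 picked index 1: u0 ∈ [1/33, 5/33)
j=1 picked index 2: u0 ∈ [7/264, 47/264)
j=2 picked index 2: u0 ∈ [-13/132, 7/132)
j=3 picked index 4: u0 ∈ [-19/264, 29/264)
j=4 picked index 5: u0 ∈ [-1/66, 17/66)
j=5 picked index 5: u0 ∈ [-37/264, 35/264)
j=6 picked index 6: u0 ∈ [1/132, 1/4)
j=7 picked index 6: u0 ∈ [-31/264, 1/8)
intersection: [1/33, 7/132)

1/33 7/132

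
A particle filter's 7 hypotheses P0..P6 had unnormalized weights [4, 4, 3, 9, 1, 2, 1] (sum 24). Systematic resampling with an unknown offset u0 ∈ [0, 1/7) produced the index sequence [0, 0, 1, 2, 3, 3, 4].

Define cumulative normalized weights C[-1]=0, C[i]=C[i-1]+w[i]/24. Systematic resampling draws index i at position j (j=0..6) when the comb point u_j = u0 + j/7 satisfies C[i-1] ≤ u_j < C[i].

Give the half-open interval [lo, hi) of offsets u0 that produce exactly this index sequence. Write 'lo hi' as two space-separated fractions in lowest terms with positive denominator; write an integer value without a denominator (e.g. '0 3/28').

C = [1/6, 1/3, 11/24, 5/6, 7/8, 23/24, 1]
j=0 picked index 0: u0 ∈ [0, 1/6)
j=1 picked index 0: u0 ∈ [-1/7, 1/42)
j=2 picked index 1: u0 ∈ [-5/42, 1/21)
j=3 picked index 2: u0 ∈ [-2/21, 5/168)
j=4 picked index 3: u0 ∈ [-19/168, 11/42)
j=5 picked index 3: u0 ∈ [-43/168, 5/42)
j=6 picked index 4: u0 ∈ [-1/42, 1/56)
intersection: [0, 1/56)

0 1/56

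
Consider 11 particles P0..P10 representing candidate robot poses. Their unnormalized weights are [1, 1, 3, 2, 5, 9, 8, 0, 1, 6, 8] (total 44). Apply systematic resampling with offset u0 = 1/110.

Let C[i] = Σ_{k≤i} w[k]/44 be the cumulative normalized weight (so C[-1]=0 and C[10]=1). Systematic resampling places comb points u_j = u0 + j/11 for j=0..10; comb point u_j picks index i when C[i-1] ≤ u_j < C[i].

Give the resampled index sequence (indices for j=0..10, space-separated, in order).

0 2 4 5 5 5 6 6 9 10 10

C = [1/44, 1/22, 5/44, 7/44, 3/11, 21/44, 29/44, 29/44, 15/22, 9/11, 1]
j=0: u_0=1/110 ∈ [0, 1/44) → index 0
j=1: u_1=1/10 ∈ [1/22, 5/44) → index 2
j=2: u_2=21/110 ∈ [7/44, 3/11) → index 4
j=3: u_3=31/110 ∈ [3/11, 21/44) → index 5
j=4: u_4=41/110 ∈ [3/11, 21/44) → index 5
j=5: u_5=51/110 ∈ [3/11, 21/44) → index 5
j=6: u_6=61/110 ∈ [21/44, 29/44) → index 6
j=7: u_7=71/110 ∈ [21/44, 29/44) → index 6
j=8: u_8=81/110 ∈ [15/22, 9/11) → index 9
j=9: u_9=91/110 ∈ [9/11, 1) → index 10
j=10: u_10=101/110 ∈ [9/11, 1) → index 10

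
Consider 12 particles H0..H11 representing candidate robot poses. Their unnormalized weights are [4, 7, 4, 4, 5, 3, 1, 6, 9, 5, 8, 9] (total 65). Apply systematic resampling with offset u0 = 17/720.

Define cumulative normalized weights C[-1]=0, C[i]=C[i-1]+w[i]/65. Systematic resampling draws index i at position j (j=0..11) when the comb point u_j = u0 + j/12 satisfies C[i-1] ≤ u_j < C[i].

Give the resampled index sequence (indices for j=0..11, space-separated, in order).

0 1 2 3 4 7 8 8 9 10 10 11

C = [4/65, 11/65, 3/13, 19/65, 24/65, 27/65, 28/65, 34/65, 43/65, 48/65, 56/65, 1]
j=0: u_0=17/720 ∈ [0, 4/65) → index 0
j=1: u_1=77/720 ∈ [4/65, 11/65) → index 1
j=2: u_2=137/720 ∈ [11/65, 3/13) → index 2
j=3: u_3=197/720 ∈ [3/13, 19/65) → index 3
j=4: u_4=257/720 ∈ [19/65, 24/65) → index 4
j=5: u_5=317/720 ∈ [28/65, 34/65) → index 7
j=6: u_6=377/720 ∈ [34/65, 43/65) → index 8
j=7: u_7=437/720 ∈ [34/65, 43/65) → index 8
j=8: u_8=497/720 ∈ [43/65, 48/65) → index 9
j=9: u_9=557/720 ∈ [48/65, 56/65) → index 10
j=10: u_10=617/720 ∈ [48/65, 56/65) → index 10
j=11: u_11=677/720 ∈ [56/65, 1) → index 11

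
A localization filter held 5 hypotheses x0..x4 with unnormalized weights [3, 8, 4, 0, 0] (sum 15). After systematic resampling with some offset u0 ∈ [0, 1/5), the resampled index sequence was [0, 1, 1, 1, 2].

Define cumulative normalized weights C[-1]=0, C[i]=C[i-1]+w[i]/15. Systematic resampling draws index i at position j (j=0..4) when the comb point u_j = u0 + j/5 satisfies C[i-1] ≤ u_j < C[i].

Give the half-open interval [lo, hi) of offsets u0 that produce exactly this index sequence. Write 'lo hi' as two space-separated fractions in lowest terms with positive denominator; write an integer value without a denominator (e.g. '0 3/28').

C = [1/5, 11/15, 1, 1, 1]
j=0 picked index 0: u0 ∈ [0, 1/5)
j=1 picked index 1: u0 ∈ [0, 8/15)
j=2 picked index 1: u0 ∈ [-1/5, 1/3)
j=3 picked index 1: u0 ∈ [-2/5, 2/15)
j=4 picked index 2: u0 ∈ [-1/15, 1/5)
intersection: [0, 2/15)

0 2/15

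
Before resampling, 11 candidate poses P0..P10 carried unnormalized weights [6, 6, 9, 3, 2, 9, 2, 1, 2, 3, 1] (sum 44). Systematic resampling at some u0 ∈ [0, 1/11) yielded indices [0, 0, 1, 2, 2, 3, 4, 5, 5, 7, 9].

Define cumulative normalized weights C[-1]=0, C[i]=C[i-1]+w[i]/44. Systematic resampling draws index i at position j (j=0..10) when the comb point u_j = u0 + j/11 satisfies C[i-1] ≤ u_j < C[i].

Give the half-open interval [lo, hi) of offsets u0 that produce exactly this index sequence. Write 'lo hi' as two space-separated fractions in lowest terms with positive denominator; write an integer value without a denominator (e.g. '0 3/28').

C = [3/22, 3/11, 21/44, 6/11, 13/22, 35/44, 37/44, 19/22, 10/11, 43/44, 1]
j=0 picked index 0: u0 ∈ [0, 3/22)
j=1 picked index 0: u0 ∈ [-1/11, 1/22)
j=2 picked index 1: u0 ∈ [-1/22, 1/11)
j=3 picked index 2: u0 ∈ [0, 9/44)
j=4 picked index 2: u0 ∈ [-1/11, 5/44)
j=5 picked index 3: u0 ∈ [1/44, 1/11)
j=6 picked index 4: u0 ∈ [0, 1/22)
j=7 picked index 5: u0 ∈ [-1/22, 7/44)
j=8 picked index 5: u0 ∈ [-3/22, 3/44)
j=9 picked index 7: u0 ∈ [1/44, 1/22)
j=10 picked index 9: u0 ∈ [0, 3/44)
intersection: [1/44, 1/22)

1/44 1/22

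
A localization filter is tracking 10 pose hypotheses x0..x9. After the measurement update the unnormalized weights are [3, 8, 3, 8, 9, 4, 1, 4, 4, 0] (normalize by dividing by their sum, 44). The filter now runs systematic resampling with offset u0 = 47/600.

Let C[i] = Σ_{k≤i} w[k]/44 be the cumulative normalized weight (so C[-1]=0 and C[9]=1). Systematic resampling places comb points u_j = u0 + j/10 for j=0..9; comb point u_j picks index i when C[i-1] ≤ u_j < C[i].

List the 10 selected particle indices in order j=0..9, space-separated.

1 1 2 3 3 4 4 5 7 8

C = [3/44, 1/4, 7/22, 1/2, 31/44, 35/44, 9/11, 10/11, 1, 1]
j=0: u_0=47/600 ∈ [3/44, 1/4) → index 1
j=1: u_1=107/600 ∈ [3/44, 1/4) → index 1
j=2: u_2=167/600 ∈ [1/4, 7/22) → index 2
j=3: u_3=227/600 ∈ [7/22, 1/2) → index 3
j=4: u_4=287/600 ∈ [7/22, 1/2) → index 3
j=5: u_5=347/600 ∈ [1/2, 31/44) → index 4
j=6: u_6=407/600 ∈ [1/2, 31/44) → index 4
j=7: u_7=467/600 ∈ [31/44, 35/44) → index 5
j=8: u_8=527/600 ∈ [9/11, 10/11) → index 7
j=9: u_9=587/600 ∈ [10/11, 1) → index 8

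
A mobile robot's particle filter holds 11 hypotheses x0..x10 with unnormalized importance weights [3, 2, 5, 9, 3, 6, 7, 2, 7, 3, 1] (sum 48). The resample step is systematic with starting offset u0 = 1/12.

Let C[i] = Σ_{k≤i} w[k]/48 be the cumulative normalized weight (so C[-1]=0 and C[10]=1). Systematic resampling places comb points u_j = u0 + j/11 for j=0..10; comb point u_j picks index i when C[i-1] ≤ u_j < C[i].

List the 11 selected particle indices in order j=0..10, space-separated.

C = [1/16, 5/48, 5/24, 19/48, 11/24, 7/12, 35/48, 37/48, 11/12, 47/48, 1]
j=0: u_0=1/12 ∈ [1/16, 5/48) → index 1
j=1: u_1=23/132 ∈ [5/48, 5/24) → index 2
j=2: u_2=35/132 ∈ [5/24, 19/48) → index 3
j=3: u_3=47/132 ∈ [5/24, 19/48) → index 3
j=4: u_4=59/132 ∈ [19/48, 11/24) → index 4
j=5: u_5=71/132 ∈ [11/24, 7/12) → index 5
j=6: u_6=83/132 ∈ [7/12, 35/48) → index 6
j=7: u_7=95/132 ∈ [7/12, 35/48) → index 6
j=8: u_8=107/132 ∈ [37/48, 11/12) → index 8
j=9: u_9=119/132 ∈ [37/48, 11/12) → index 8
j=10: u_10=131/132 ∈ [47/48, 1) → index 10

1 2 3 3 4 5 6 6 8 8 10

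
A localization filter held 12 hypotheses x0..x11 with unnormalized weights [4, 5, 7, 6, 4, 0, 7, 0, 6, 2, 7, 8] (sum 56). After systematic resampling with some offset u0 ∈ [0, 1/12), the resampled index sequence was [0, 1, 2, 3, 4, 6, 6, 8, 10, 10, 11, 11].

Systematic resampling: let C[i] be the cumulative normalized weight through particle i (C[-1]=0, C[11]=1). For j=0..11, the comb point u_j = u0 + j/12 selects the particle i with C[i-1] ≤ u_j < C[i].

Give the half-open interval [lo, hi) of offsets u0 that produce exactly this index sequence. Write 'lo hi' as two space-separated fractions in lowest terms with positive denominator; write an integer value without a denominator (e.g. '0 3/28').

C = [1/14, 9/56, 2/7, 11/28, 13/28, 13/28, 33/56, 33/56, 39/56, 41/56, 6/7, 1]
j=0 picked index 0: u0 ∈ [0, 1/14)
j=1 picked index 1: u0 ∈ [-1/84, 13/168)
j=2 picked index 2: u0 ∈ [-1/168, 5/42)
j=3 picked index 3: u0 ∈ [1/28, 1/7)
j=4 picked index 4: u0 ∈ [5/84, 11/84)
j=5 picked index 6: u0 ∈ [1/21, 29/168)
j=6 picked index 6: u0 ∈ [-1/28, 5/56)
j=7 picked index 8: u0 ∈ [1/168, 19/168)
j=8 picked index 10: u0 ∈ [11/168, 4/21)
j=9 picked index 10: u0 ∈ [-1/56, 3/28)
j=10 picked index 11: u0 ∈ [1/42, 1/6)
j=11 picked index 11: u0 ∈ [-5/84, 1/12)
intersection: [11/168, 1/14)

11/168 1/14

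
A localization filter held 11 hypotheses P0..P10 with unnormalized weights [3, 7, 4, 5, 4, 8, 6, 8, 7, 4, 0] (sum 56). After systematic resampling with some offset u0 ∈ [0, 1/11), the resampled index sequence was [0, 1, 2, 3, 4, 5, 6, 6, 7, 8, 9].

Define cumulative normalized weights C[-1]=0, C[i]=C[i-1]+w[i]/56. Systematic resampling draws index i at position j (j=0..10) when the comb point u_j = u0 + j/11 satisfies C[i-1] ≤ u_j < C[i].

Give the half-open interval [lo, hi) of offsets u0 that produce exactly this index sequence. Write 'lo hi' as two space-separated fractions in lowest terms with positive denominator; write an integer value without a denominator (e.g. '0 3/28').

C = [3/56, 5/28, 1/4, 19/56, 23/56, 31/56, 37/56, 45/56, 13/14, 1, 1]
j=0 picked index 0: u0 ∈ [0, 3/56)
j=1 picked index 1: u0 ∈ [-23/616, 27/308)
j=2 picked index 2: u0 ∈ [-1/308, 3/44)
j=3 picked index 3: u0 ∈ [-1/44, 41/616)
j=4 picked index 4: u0 ∈ [-15/616, 29/616)
j=5 picked index 5: u0 ∈ [-27/616, 61/616)
j=6 picked index 6: u0 ∈ [5/616, 71/616)
j=7 picked index 6: u0 ∈ [-51/616, 15/616)
j=8 picked index 7: u0 ∈ [-41/616, 47/616)
j=9 picked index 8: u0 ∈ [-9/616, 17/154)
j=10 picked index 9: u0 ∈ [3/154, 1/11)
intersection: [3/154, 15/616)

3/154 15/616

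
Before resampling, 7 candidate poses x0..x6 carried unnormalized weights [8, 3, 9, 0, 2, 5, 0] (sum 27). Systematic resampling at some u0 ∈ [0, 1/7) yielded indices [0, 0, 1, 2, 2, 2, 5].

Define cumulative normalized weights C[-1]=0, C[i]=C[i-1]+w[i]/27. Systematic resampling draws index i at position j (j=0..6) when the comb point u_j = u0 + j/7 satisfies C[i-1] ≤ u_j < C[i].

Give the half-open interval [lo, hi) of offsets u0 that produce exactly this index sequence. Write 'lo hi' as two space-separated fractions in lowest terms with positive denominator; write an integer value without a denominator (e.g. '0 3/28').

C = [8/27, 11/27, 20/27, 20/27, 22/27, 1, 1]
j=0 picked index 0: u0 ∈ [0, 8/27)
j=1 picked index 0: u0 ∈ [-1/7, 29/189)
j=2 picked index 1: u0 ∈ [2/189, 23/189)
j=3 picked index 2: u0 ∈ [-4/189, 59/189)
j=4 picked index 2: u0 ∈ [-31/189, 32/189)
j=5 picked index 2: u0 ∈ [-58/189, 5/189)
j=6 picked index 5: u0 ∈ [-8/189, 1/7)
intersection: [2/189, 5/189)

2/189 5/189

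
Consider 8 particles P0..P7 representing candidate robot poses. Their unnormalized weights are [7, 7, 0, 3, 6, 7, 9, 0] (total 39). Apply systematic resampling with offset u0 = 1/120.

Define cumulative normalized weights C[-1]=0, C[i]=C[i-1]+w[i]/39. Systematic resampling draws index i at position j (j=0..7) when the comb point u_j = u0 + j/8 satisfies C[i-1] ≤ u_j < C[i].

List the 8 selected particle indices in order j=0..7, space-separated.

0 0 1 3 4 5 5 6

C = [7/39, 14/39, 14/39, 17/39, 23/39, 10/13, 1, 1]
j=0: u_0=1/120 ∈ [0, 7/39) → index 0
j=1: u_1=2/15 ∈ [0, 7/39) → index 0
j=2: u_2=31/120 ∈ [7/39, 14/39) → index 1
j=3: u_3=23/60 ∈ [14/39, 17/39) → index 3
j=4: u_4=61/120 ∈ [17/39, 23/39) → index 4
j=5: u_5=19/30 ∈ [23/39, 10/13) → index 5
j=6: u_6=91/120 ∈ [23/39, 10/13) → index 5
j=7: u_7=53/60 ∈ [10/13, 1) → index 6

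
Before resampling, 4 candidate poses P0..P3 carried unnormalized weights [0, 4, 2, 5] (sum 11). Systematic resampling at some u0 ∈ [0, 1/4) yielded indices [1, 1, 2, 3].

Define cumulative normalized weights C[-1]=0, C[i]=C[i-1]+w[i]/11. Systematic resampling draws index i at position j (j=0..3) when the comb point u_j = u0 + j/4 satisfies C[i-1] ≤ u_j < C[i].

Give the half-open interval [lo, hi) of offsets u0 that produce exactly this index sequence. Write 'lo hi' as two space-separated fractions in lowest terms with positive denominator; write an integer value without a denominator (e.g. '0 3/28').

0 1/22

C = [0, 4/11, 6/11, 1]
j=0 picked index 1: u0 ∈ [0, 4/11)
j=1 picked index 1: u0 ∈ [-1/4, 5/44)
j=2 picked index 2: u0 ∈ [-3/22, 1/22)
j=3 picked index 3: u0 ∈ [-9/44, 1/4)
intersection: [0, 1/22)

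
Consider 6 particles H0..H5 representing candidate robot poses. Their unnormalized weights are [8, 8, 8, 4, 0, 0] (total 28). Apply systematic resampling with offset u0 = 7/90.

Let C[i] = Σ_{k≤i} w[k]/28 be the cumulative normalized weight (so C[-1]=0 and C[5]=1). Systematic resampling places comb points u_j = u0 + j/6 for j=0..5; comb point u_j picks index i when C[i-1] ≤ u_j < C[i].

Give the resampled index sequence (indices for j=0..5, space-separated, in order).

0 0 1 2 2 3

C = [2/7, 4/7, 6/7, 1, 1, 1]
j=0: u_0=7/90 ∈ [0, 2/7) → index 0
j=1: u_1=11/45 ∈ [0, 2/7) → index 0
j=2: u_2=37/90 ∈ [2/7, 4/7) → index 1
j=3: u_3=26/45 ∈ [4/7, 6/7) → index 2
j=4: u_4=67/90 ∈ [4/7, 6/7) → index 2
j=5: u_5=41/45 ∈ [6/7, 1) → index 3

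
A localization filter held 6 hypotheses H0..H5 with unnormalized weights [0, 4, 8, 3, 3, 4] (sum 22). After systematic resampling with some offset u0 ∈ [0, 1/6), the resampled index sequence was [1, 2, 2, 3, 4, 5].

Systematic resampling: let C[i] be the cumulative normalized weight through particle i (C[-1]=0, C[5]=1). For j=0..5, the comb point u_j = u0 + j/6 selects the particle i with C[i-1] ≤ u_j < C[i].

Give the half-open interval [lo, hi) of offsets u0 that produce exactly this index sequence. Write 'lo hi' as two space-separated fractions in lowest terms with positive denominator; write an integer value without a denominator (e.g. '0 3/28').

C = [0, 2/11, 6/11, 15/22, 9/11, 1]
j=0 picked index 1: u0 ∈ [0, 2/11)
j=1 picked index 2: u0 ∈ [1/66, 25/66)
j=2 picked index 2: u0 ∈ [-5/33, 7/33)
j=3 picked index 3: u0 ∈ [1/22, 2/11)
j=4 picked index 4: u0 ∈ [1/66, 5/33)
j=5 picked index 5: u0 ∈ [-1/66, 1/6)
intersection: [1/22, 5/33)

1/22 5/33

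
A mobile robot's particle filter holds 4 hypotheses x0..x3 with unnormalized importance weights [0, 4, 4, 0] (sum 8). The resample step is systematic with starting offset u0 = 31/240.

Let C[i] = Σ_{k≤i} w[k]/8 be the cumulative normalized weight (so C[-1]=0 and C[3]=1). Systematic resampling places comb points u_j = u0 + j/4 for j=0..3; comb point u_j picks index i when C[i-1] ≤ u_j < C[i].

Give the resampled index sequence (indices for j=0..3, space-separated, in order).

1 1 2 2

C = [0, 1/2, 1, 1]
j=0: u_0=31/240 ∈ [0, 1/2) → index 1
j=1: u_1=91/240 ∈ [0, 1/2) → index 1
j=2: u_2=151/240 ∈ [1/2, 1) → index 2
j=3: u_3=211/240 ∈ [1/2, 1) → index 2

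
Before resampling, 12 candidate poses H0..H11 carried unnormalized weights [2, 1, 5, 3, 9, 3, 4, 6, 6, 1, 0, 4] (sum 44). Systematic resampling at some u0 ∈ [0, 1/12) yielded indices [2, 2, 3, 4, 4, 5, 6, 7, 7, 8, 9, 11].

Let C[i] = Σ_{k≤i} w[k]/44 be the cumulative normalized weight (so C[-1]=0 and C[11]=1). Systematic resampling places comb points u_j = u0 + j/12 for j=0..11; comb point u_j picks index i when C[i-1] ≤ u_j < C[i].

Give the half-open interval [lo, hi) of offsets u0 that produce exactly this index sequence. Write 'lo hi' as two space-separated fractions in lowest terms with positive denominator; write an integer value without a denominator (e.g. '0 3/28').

C = [1/22, 3/44, 2/11, 1/4, 5/11, 23/44, 27/44, 3/4, 39/44, 10/11, 10/11, 1]
j=0 picked index 2: u0 ∈ [3/44, 2/11)
j=1 picked index 2: u0 ∈ [-1/66, 13/132)
j=2 picked index 3: u0 ∈ [1/66, 1/12)
j=3 picked index 4: u0 ∈ [0, 9/44)
j=4 picked index 4: u0 ∈ [-1/12, 4/33)
j=5 picked index 5: u0 ∈ [5/132, 7/66)
j=6 picked index 6: u0 ∈ [1/44, 5/44)
j=7 picked index 7: u0 ∈ [1/33, 1/6)
j=8 picked index 7: u0 ∈ [-7/132, 1/12)
j=9 picked index 8: u0 ∈ [0, 3/22)
j=10 picked index 9: u0 ∈ [7/132, 5/66)
j=11 picked index 11: u0 ∈ [-1/132, 1/12)
intersection: [3/44, 5/66)

3/44 5/66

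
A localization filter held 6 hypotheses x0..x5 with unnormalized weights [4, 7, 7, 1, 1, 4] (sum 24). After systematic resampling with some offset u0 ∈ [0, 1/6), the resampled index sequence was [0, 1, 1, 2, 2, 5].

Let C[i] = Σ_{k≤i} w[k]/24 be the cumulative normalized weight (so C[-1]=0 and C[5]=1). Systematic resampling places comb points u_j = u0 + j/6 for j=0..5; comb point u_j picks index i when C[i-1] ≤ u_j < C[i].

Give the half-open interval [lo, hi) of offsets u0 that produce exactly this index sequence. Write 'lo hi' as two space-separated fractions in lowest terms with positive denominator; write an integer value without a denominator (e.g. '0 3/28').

0 1/12

C = [1/6, 11/24, 3/4, 19/24, 5/6, 1]
j=0 picked index 0: u0 ∈ [0, 1/6)
j=1 picked index 1: u0 ∈ [0, 7/24)
j=2 picked index 1: u0 ∈ [-1/6, 1/8)
j=3 picked index 2: u0 ∈ [-1/24, 1/4)
j=4 picked index 2: u0 ∈ [-5/24, 1/12)
j=5 picked index 5: u0 ∈ [0, 1/6)
intersection: [0, 1/12)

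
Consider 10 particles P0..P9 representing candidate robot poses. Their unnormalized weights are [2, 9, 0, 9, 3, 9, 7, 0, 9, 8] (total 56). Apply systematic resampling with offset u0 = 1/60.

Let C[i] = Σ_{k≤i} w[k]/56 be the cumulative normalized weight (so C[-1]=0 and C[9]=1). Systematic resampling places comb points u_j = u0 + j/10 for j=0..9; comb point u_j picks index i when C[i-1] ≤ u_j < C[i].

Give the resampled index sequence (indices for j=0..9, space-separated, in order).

C = [1/28, 11/56, 11/56, 5/14, 23/56, 4/7, 39/56, 39/56, 6/7, 1]
j=0: u_0=1/60 ∈ [0, 1/28) → index 0
j=1: u_1=7/60 ∈ [1/28, 11/56) → index 1
j=2: u_2=13/60 ∈ [11/56, 5/14) → index 3
j=3: u_3=19/60 ∈ [11/56, 5/14) → index 3
j=4: u_4=5/12 ∈ [23/56, 4/7) → index 5
j=5: u_5=31/60 ∈ [23/56, 4/7) → index 5
j=6: u_6=37/60 ∈ [4/7, 39/56) → index 6
j=7: u_7=43/60 ∈ [39/56, 6/7) → index 8
j=8: u_8=49/60 ∈ [39/56, 6/7) → index 8
j=9: u_9=11/12 ∈ [6/7, 1) → index 9

0 1 3 3 5 5 6 8 8 9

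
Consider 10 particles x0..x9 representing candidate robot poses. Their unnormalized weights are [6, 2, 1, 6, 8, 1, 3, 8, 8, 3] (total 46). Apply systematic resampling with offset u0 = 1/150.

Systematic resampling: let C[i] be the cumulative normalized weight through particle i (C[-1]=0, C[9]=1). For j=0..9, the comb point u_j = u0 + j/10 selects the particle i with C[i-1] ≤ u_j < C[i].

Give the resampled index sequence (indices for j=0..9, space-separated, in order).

0 0 3 3 4 5 7 7 8 8

C = [3/23, 4/23, 9/46, 15/46, 1/2, 12/23, 27/46, 35/46, 43/46, 1]
j=0: u_0=1/150 ∈ [0, 3/23) → index 0
j=1: u_1=8/75 ∈ [0, 3/23) → index 0
j=2: u_2=31/150 ∈ [9/46, 15/46) → index 3
j=3: u_3=23/75 ∈ [9/46, 15/46) → index 3
j=4: u_4=61/150 ∈ [15/46, 1/2) → index 4
j=5: u_5=38/75 ∈ [1/2, 12/23) → index 5
j=6: u_6=91/150 ∈ [27/46, 35/46) → index 7
j=7: u_7=53/75 ∈ [27/46, 35/46) → index 7
j=8: u_8=121/150 ∈ [35/46, 43/46) → index 8
j=9: u_9=68/75 ∈ [35/46, 43/46) → index 8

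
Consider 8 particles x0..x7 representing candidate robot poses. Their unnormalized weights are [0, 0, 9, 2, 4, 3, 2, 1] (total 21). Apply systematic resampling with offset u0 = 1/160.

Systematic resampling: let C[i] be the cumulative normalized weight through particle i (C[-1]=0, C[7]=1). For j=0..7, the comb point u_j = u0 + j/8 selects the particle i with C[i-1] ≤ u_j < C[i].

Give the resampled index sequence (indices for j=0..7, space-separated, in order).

2 2 2 2 3 4 5 6

C = [0, 0, 3/7, 11/21, 5/7, 6/7, 20/21, 1]
j=0: u_0=1/160 ∈ [0, 3/7) → index 2
j=1: u_1=21/160 ∈ [0, 3/7) → index 2
j=2: u_2=41/160 ∈ [0, 3/7) → index 2
j=3: u_3=61/160 ∈ [0, 3/7) → index 2
j=4: u_4=81/160 ∈ [3/7, 11/21) → index 3
j=5: u_5=101/160 ∈ [11/21, 5/7) → index 4
j=6: u_6=121/160 ∈ [5/7, 6/7) → index 5
j=7: u_7=141/160 ∈ [6/7, 20/21) → index 6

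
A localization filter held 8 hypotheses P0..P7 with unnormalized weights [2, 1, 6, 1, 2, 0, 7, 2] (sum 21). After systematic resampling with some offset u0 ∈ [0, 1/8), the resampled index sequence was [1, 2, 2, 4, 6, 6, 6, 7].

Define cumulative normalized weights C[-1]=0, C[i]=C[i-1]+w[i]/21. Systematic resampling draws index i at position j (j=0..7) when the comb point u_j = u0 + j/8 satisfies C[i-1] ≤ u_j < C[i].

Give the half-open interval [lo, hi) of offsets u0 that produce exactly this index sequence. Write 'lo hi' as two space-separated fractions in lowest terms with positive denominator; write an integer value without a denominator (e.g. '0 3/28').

17/168 1/8

C = [2/21, 1/7, 3/7, 10/21, 4/7, 4/7, 19/21, 1]
j=0 picked index 1: u0 ∈ [2/21, 1/7)
j=1 picked index 2: u0 ∈ [1/56, 17/56)
j=2 picked index 2: u0 ∈ [-3/28, 5/28)
j=3 picked index 4: u0 ∈ [17/168, 11/56)
j=4 picked index 6: u0 ∈ [1/14, 17/42)
j=5 picked index 6: u0 ∈ [-3/56, 47/168)
j=6 picked index 6: u0 ∈ [-5/28, 13/84)
j=7 picked index 7: u0 ∈ [5/168, 1/8)
intersection: [17/168, 1/8)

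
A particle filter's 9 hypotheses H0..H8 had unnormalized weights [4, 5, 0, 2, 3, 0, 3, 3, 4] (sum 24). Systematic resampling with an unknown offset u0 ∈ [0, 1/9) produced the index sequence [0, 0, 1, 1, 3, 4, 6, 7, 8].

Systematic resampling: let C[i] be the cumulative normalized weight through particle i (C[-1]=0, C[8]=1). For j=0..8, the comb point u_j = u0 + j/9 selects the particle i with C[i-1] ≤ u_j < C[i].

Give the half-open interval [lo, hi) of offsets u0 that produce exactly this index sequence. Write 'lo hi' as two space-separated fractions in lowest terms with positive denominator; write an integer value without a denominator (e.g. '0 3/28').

0 1/72

C = [1/6, 3/8, 3/8, 11/24, 7/12, 7/12, 17/24, 5/6, 1]
j=0 picked index 0: u0 ∈ [0, 1/6)
j=1 picked index 0: u0 ∈ [-1/9, 1/18)
j=2 picked index 1: u0 ∈ [-1/18, 11/72)
j=3 picked index 1: u0 ∈ [-1/6, 1/24)
j=4 picked index 3: u0 ∈ [-5/72, 1/72)
j=5 picked index 4: u0 ∈ [-7/72, 1/36)
j=6 picked index 6: u0 ∈ [-1/12, 1/24)
j=7 picked index 7: u0 ∈ [-5/72, 1/18)
j=8 picked index 8: u0 ∈ [-1/18, 1/9)
intersection: [0, 1/72)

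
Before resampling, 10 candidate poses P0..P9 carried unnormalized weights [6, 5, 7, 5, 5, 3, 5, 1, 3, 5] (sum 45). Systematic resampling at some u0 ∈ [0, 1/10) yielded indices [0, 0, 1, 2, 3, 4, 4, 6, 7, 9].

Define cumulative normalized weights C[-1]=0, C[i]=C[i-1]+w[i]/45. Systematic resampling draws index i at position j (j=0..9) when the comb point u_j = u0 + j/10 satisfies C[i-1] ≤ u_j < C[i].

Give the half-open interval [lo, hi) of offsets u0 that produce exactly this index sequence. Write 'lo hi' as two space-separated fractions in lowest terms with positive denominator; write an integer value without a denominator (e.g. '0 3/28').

C = [2/15, 11/45, 2/5, 23/45, 28/45, 31/45, 4/5, 37/45, 8/9, 1]
j=0 picked index 0: u0 ∈ [0, 2/15)
j=1 picked index 0: u0 ∈ [-1/10, 1/30)
j=2 picked index 1: u0 ∈ [-1/15, 2/45)
j=3 picked index 2: u0 ∈ [-1/18, 1/10)
j=4 picked index 3: u0 ∈ [0, 1/9)
j=5 picked index 4: u0 ∈ [1/90, 11/90)
j=6 picked index 4: u0 ∈ [-4/45, 1/45)
j=7 picked index 6: u0 ∈ [-1/90, 1/10)
j=8 picked index 7: u0 ∈ [0, 1/45)
j=9 picked index 9: u0 ∈ [-1/90, 1/10)
intersection: [1/90, 1/45)

1/90 1/45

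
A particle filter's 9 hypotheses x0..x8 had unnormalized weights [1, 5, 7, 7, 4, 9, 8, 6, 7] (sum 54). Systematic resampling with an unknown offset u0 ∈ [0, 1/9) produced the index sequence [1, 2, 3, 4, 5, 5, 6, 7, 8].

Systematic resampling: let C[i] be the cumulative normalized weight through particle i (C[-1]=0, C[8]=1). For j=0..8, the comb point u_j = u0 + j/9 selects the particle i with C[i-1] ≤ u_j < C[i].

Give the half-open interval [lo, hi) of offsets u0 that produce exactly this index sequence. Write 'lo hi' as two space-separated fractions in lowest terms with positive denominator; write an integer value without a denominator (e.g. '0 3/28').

1/27 1/18

C = [1/54, 1/9, 13/54, 10/27, 4/9, 11/18, 41/54, 47/54, 1]
j=0 picked index 1: u0 ∈ [1/54, 1/9)
j=1 picked index 2: u0 ∈ [0, 7/54)
j=2 picked index 3: u0 ∈ [1/54, 4/27)
j=3 picked index 4: u0 ∈ [1/27, 1/9)
j=4 picked index 5: u0 ∈ [0, 1/6)
j=5 picked index 5: u0 ∈ [-1/9, 1/18)
j=6 picked index 6: u0 ∈ [-1/18, 5/54)
j=7 picked index 7: u0 ∈ [-1/54, 5/54)
j=8 picked index 8: u0 ∈ [-1/54, 1/9)
intersection: [1/27, 1/18)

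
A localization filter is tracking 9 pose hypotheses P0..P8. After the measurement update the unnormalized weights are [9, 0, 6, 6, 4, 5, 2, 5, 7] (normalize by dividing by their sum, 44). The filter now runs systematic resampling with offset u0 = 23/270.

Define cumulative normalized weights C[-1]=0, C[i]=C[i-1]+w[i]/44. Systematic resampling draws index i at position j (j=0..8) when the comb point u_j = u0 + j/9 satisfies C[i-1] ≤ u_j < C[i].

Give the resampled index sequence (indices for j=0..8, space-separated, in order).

C = [9/44, 9/44, 15/44, 21/44, 25/44, 15/22, 8/11, 37/44, 1]
j=0: u_0=23/270 ∈ [0, 9/44) → index 0
j=1: u_1=53/270 ∈ [0, 9/44) → index 0
j=2: u_2=83/270 ∈ [9/44, 15/44) → index 2
j=3: u_3=113/270 ∈ [15/44, 21/44) → index 3
j=4: u_4=143/270 ∈ [21/44, 25/44) → index 4
j=5: u_5=173/270 ∈ [25/44, 15/22) → index 5
j=6: u_6=203/270 ∈ [8/11, 37/44) → index 7
j=7: u_7=233/270 ∈ [37/44, 1) → index 8
j=8: u_8=263/270 ∈ [37/44, 1) → index 8

0 0 2 3 4 5 7 8 8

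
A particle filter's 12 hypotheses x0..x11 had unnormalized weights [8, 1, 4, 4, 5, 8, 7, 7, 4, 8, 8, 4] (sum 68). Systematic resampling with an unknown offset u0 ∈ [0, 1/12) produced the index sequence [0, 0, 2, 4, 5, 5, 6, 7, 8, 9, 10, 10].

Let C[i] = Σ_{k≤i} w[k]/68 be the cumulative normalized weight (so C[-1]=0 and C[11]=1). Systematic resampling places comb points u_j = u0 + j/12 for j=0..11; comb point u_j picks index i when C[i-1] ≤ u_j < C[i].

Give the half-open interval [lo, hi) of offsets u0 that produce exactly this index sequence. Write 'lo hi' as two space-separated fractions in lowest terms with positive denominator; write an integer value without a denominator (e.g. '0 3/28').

0 5/204

C = [2/17, 9/68, 13/68, 1/4, 11/34, 15/34, 37/68, 11/17, 12/17, 14/17, 16/17, 1]
j=0 picked index 0: u0 ∈ [0, 2/17)
j=1 picked index 0: u0 ∈ [-1/12, 7/204)
j=2 picked index 2: u0 ∈ [-7/204, 5/204)
j=3 picked index 4: u0 ∈ [0, 5/68)
j=4 picked index 5: u0 ∈ [-1/102, 11/102)
j=5 picked index 5: u0 ∈ [-19/204, 5/204)
j=6 picked index 6: u0 ∈ [-1/17, 3/68)
j=7 picked index 7: u0 ∈ [-2/51, 13/204)
j=8 picked index 8: u0 ∈ [-1/51, 2/51)
j=9 picked index 9: u0 ∈ [-3/68, 5/68)
j=10 picked index 10: u0 ∈ [-1/102, 11/102)
j=11 picked index 10: u0 ∈ [-19/204, 5/204)
intersection: [0, 5/204)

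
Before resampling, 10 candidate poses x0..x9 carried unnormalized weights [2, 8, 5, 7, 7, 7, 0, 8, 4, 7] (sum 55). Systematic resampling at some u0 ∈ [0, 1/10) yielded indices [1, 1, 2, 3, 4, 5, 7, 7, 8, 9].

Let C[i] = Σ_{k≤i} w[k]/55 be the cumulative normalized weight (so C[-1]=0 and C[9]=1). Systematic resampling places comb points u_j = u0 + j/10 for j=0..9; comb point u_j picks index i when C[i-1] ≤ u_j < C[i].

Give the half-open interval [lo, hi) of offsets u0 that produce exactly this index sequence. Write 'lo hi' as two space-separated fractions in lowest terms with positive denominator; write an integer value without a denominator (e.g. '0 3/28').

C = [2/55, 2/11, 3/11, 2/5, 29/55, 36/55, 36/55, 4/5, 48/55, 1]
j=0 picked index 1: u0 ∈ [2/55, 2/11)
j=1 picked index 1: u0 ∈ [-7/110, 9/110)
j=2 picked index 2: u0 ∈ [-1/55, 4/55)
j=3 picked index 3: u0 ∈ [-3/110, 1/10)
j=4 picked index 4: u0 ∈ [0, 7/55)
j=5 picked index 5: u0 ∈ [3/110, 17/110)
j=6 picked index 7: u0 ∈ [3/55, 1/5)
j=7 picked index 7: u0 ∈ [-1/22, 1/10)
j=8 picked index 8: u0 ∈ [0, 4/55)
j=9 picked index 9: u0 ∈ [-3/110, 1/10)
intersection: [3/55, 4/55)

3/55 4/55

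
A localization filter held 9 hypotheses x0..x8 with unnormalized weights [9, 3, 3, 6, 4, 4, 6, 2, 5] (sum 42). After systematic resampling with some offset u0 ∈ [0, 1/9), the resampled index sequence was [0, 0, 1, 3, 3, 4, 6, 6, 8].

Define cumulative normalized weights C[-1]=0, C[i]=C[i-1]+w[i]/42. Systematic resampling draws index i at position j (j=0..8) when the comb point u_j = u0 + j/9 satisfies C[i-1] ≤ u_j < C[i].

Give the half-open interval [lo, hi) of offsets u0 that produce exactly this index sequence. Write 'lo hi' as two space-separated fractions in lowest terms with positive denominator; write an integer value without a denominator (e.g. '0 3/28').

C = [3/14, 2/7, 5/14, 1/2, 25/42, 29/42, 5/6, 37/42, 1]
j=0 picked index 0: u0 ∈ [0, 3/14)
j=1 picked index 0: u0 ∈ [-1/9, 13/126)
j=2 picked index 1: u0 ∈ [-1/126, 4/63)
j=3 picked index 3: u0 ∈ [1/42, 1/6)
j=4 picked index 3: u0 ∈ [-11/126, 1/18)
j=5 picked index 4: u0 ∈ [-1/18, 5/126)
j=6 picked index 6: u0 ∈ [1/42, 1/6)
j=7 picked index 6: u0 ∈ [-11/126, 1/18)
j=8 picked index 8: u0 ∈ [-1/126, 1/9)
intersection: [1/42, 5/126)

1/42 5/126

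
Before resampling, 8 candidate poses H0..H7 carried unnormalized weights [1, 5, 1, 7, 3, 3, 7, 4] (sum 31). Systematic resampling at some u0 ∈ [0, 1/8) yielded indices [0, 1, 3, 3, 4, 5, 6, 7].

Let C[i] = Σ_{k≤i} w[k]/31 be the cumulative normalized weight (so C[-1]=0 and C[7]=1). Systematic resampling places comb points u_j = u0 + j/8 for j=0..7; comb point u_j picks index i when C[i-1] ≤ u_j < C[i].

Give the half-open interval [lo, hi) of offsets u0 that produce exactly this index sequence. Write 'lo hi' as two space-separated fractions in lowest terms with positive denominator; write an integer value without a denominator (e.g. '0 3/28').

0 5/248

C = [1/31, 6/31, 7/31, 14/31, 17/31, 20/31, 27/31, 1]
j=0 picked index 0: u0 ∈ [0, 1/31)
j=1 picked index 1: u0 ∈ [-23/248, 17/248)
j=2 picked index 3: u0 ∈ [-3/124, 25/124)
j=3 picked index 3: u0 ∈ [-37/248, 19/248)
j=4 picked index 4: u0 ∈ [-3/62, 3/62)
j=5 picked index 5: u0 ∈ [-19/248, 5/248)
j=6 picked index 6: u0 ∈ [-13/124, 15/124)
j=7 picked index 7: u0 ∈ [-1/248, 1/8)
intersection: [0, 5/248)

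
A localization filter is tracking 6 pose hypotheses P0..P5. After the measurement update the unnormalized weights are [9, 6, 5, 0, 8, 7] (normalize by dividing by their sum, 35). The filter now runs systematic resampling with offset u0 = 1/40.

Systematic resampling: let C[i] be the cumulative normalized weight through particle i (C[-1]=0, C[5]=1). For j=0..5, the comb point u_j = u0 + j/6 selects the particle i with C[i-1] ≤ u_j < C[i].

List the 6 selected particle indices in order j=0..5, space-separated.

0 0 1 2 4 5

C = [9/35, 3/7, 4/7, 4/7, 4/5, 1]
j=0: u_0=1/40 ∈ [0, 9/35) → index 0
j=1: u_1=23/120 ∈ [0, 9/35) → index 0
j=2: u_2=43/120 ∈ [9/35, 3/7) → index 1
j=3: u_3=21/40 ∈ [3/7, 4/7) → index 2
j=4: u_4=83/120 ∈ [4/7, 4/5) → index 4
j=5: u_5=103/120 ∈ [4/5, 1) → index 5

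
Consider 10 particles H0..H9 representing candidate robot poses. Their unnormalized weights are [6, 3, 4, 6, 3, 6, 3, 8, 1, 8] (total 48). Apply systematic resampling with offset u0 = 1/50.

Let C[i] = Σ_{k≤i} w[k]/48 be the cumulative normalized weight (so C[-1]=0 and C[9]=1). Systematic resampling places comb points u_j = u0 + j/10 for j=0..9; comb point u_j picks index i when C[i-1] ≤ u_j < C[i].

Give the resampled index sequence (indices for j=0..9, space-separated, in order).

C = [1/8, 3/16, 13/48, 19/48, 11/24, 7/12, 31/48, 13/16, 5/6, 1]
j=0: u_0=1/50 ∈ [0, 1/8) → index 0
j=1: u_1=3/25 ∈ [0, 1/8) → index 0
j=2: u_2=11/50 ∈ [3/16, 13/48) → index 2
j=3: u_3=8/25 ∈ [13/48, 19/48) → index 3
j=4: u_4=21/50 ∈ [19/48, 11/24) → index 4
j=5: u_5=13/25 ∈ [11/24, 7/12) → index 5
j=6: u_6=31/50 ∈ [7/12, 31/48) → index 6
j=7: u_7=18/25 ∈ [31/48, 13/16) → index 7
j=8: u_8=41/50 ∈ [13/16, 5/6) → index 8
j=9: u_9=23/25 ∈ [5/6, 1) → index 9

0 0 2 3 4 5 6 7 8 9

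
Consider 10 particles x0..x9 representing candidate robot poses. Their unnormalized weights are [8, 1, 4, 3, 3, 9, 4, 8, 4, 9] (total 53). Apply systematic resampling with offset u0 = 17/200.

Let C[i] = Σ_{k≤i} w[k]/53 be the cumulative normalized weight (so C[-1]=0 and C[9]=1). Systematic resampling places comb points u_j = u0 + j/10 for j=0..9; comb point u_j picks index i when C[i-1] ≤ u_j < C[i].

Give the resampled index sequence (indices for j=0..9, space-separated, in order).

C = [8/53, 9/53, 13/53, 16/53, 19/53, 28/53, 32/53, 40/53, 44/53, 1]
j=0: u_0=17/200 ∈ [0, 8/53) → index 0
j=1: u_1=37/200 ∈ [9/53, 13/53) → index 2
j=2: u_2=57/200 ∈ [13/53, 16/53) → index 3
j=3: u_3=77/200 ∈ [19/53, 28/53) → index 5
j=4: u_4=97/200 ∈ [19/53, 28/53) → index 5
j=5: u_5=117/200 ∈ [28/53, 32/53) → index 6
j=6: u_6=137/200 ∈ [32/53, 40/53) → index 7
j=7: u_7=157/200 ∈ [40/53, 44/53) → index 8
j=8: u_8=177/200 ∈ [44/53, 1) → index 9
j=9: u_9=197/200 ∈ [44/53, 1) → index 9

0 2 3 5 5 6 7 8 9 9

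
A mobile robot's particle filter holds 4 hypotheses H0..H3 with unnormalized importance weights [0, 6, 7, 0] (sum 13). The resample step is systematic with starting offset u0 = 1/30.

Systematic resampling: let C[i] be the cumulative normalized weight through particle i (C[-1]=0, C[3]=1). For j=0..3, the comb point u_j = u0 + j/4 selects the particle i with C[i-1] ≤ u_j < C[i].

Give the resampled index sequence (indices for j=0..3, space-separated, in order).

1 1 2 2

C = [0, 6/13, 1, 1]
j=0: u_0=1/30 ∈ [0, 6/13) → index 1
j=1: u_1=17/60 ∈ [0, 6/13) → index 1
j=2: u_2=8/15 ∈ [6/13, 1) → index 2
j=3: u_3=47/60 ∈ [6/13, 1) → index 2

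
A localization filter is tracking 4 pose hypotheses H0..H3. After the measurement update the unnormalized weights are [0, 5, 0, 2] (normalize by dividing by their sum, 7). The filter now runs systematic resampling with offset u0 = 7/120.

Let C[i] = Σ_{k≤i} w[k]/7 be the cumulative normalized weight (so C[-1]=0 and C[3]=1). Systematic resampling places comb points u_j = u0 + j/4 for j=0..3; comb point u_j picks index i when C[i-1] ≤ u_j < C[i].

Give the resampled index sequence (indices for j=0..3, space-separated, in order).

1 1 1 3

C = [0, 5/7, 5/7, 1]
j=0: u_0=7/120 ∈ [0, 5/7) → index 1
j=1: u_1=37/120 ∈ [0, 5/7) → index 1
j=2: u_2=67/120 ∈ [0, 5/7) → index 1
j=3: u_3=97/120 ∈ [5/7, 1) → index 3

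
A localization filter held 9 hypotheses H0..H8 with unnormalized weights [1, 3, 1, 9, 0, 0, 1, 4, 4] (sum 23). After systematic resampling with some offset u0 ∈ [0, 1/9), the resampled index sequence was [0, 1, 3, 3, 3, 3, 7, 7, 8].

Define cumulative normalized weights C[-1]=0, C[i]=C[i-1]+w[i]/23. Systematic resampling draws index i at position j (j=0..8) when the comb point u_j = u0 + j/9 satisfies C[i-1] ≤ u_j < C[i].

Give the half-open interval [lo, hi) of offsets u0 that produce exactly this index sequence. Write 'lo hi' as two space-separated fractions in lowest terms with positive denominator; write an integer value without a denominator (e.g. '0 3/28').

C = [1/23, 4/23, 5/23, 14/23, 14/23, 14/23, 15/23, 19/23, 1]
j=0 picked index 0: u0 ∈ [0, 1/23)
j=1 picked index 1: u0 ∈ [-14/207, 13/207)
j=2 picked index 3: u0 ∈ [-1/207, 80/207)
j=3 picked index 3: u0 ∈ [-8/69, 19/69)
j=4 picked index 3: u0 ∈ [-47/207, 34/207)
j=5 picked index 3: u0 ∈ [-70/207, 11/207)
j=6 picked index 7: u0 ∈ [-1/69, 11/69)
j=7 picked index 7: u0 ∈ [-26/207, 10/207)
j=8 picked index 8: u0 ∈ [-13/207, 1/9)
intersection: [0, 1/23)

0 1/23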